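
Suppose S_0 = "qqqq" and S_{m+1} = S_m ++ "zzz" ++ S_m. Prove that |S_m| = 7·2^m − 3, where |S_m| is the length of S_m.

Base case: |S_0| = 4, and 7·2^0 − 3 = 4.
Assume |S_r| = 7·2^r − 3.
Then |S_{r+1}| = |S_r| + 3 + |S_r| = 2|S_r| + 3 = 2(7·2^r − 3) + 3 = 7·2^{r+1} − 6 + 3 = 7·2^{r+1} − 3.
So the formula holds for r+1, and by induction |S_m| = 7·2^m − 3 for all m ≥ 0.

|S_m| = 7·2^m − 3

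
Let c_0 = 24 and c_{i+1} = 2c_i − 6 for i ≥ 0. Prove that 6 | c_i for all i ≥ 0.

Base case: c_0 = 24 = 6·4, so 6 | c_0.
Assume 6 | c_j, so c_j = 6t for some integer t.
Then c_{j+1} = 2c_j − 6 = 2·(6t) − 6 = 6(2t − 1), so 6 | c_{j+1}.
By induction, 6 | c_i for all i ≥ 0.

6 | c_i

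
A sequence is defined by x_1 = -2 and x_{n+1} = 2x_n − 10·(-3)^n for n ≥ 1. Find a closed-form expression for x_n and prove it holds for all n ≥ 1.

Claim: x_n = 2·2^n + 2·(-3)^n.

Base case: x_1 = -2, and 2·2^1 + 2·(-3)^1 = 4 − 6 = -2.
Assume x_k = 2·2^k + 2·(-3)^k for some k ≥ 1.
Then x_{k+1} = 2x_k − 10·(-3)^k = 2·(2·2^k + 2·(-3)^k) − 10·(-3)^k = 2·2^{k+1} + 4·(-3)^k − 10·(-3)^k = 2·2^{k+1} − 6·(-3)^k = 2·2^{k+1} + 2·(-3)^{k+1}.
This completes the inductive step, so x_n = 2·2^n + 2·(-3)^n for all n ≥ 1.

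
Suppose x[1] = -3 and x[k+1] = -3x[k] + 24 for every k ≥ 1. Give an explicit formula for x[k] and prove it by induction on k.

Claim: x[k] = 3·(-3)^k + 6.

Base case: x[1] = -3, and 3·(-3)^1 + 6 = -9 + 6 = -3.
Assume x[m] = 3·(-3)^m + 6 for some m ≥ 1.
Then x[m+1] = -3x[m] + 24 = -3·(3·(-3)^m + 6) + 24 = -9·(-3)^m − 18 + 24 = 3·(-3)^{m+1} + 6.
This completes the inductive step, so x[k] = 3·(-3)^k + 6 for all k ≥ 1.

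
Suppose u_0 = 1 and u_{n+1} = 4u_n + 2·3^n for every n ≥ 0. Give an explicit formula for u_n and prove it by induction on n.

Claim: u_n = 3·4^n − 2·3^n.

Base case: u_0 = 1, and 3·4^0 − 2·3^0 = 3 − 2 = 1.
Assume u_m = 3·4^m − 2·3^m for some m ≥ 0.
Then u_{m+1} = 4u_m + 2·3^m = 4·(3·4^m − 2·3^m) + 2·3^m = 3·4^{m+1} − 8·3^m + 2·3^m = 3·4^{m+1} − 6·3^m = 3·4^{m+1} − 2·3^{m+1}.
So the formula holds for m+1, and by induction u_n = 3·4^n − 2·3^n for all n ≥ 0.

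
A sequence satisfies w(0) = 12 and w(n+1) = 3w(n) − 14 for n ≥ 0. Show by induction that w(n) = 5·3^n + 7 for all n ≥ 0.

Base case: w(0) = 12, and 5·3^0 + 7 = 5 + 7 = 12.
Assume w(r) = 5·3^r + 7 for some r ≥ 0.
Then w(r+1) = 3w(r) − 14 = 3·(5·3^r + 7) − 14 = 15·3^r + 21 − 14 = 5·3^{r+1} + 7.
By induction, w(n) = 5·3^n + 7 for all n ≥ 0.

w(n) = 5·3^n + 7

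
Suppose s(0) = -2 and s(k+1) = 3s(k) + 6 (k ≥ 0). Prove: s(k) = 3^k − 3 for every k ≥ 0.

Base case: s(0) = -2, and 3^0 − 3 = 1 − 3 = -2.
Assume s(m) = 3^m − 3 for some m ≥ 0.
Then s(m+1) = 3s(m) + 6 = 3·(3^m − 3) + 6 = 3^{m+1} − 9 + 6 = 3^{m+1} − 3.
So the formula holds for m+1, and by induction s(k) = 3^k − 3 for all k ≥ 0.

s(k) = 3^k − 3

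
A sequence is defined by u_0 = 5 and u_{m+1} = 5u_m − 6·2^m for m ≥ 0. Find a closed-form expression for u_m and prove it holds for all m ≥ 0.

Claim: u_m = 3·5^m + 2·2^m.

Base case: u_0 = 5, and 3·5^0 + 2·2^0 = 3 + 2 = 5.
Assume u_k = 3·5^k + 2·2^k for some k ≥ 0.
Then u_{k+1} = 5u_k − 6·2^k = 5·(3·5^k + 2·2^k) − 6·2^k = 3·5^{k+1} + 10·2^k − 6·2^k = 3·5^{k+1} + 4·2^k = 3·5^{k+1} + 2·2^{k+1}.
This completes the inductive step, so u_m = 3·5^m + 2·2^m for all m ≥ 0.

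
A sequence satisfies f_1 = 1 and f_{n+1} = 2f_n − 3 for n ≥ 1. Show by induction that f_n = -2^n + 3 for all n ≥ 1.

Base case: f_1 = 1, and -2^1 + 3 = -2 + 3 = 1.
Assume f_k = -2^k + 3 for some k ≥ 1.
Then f_{k+1} = 2f_k − 3 = 2·(-2^k + 3) − 3 = -2^{k+1} + 6 − 3 = -2^{k+1} + 3.
This completes the inductive step, so f_n = -2^n + 3 for all n ≥ 1.

f_n = -2^n + 3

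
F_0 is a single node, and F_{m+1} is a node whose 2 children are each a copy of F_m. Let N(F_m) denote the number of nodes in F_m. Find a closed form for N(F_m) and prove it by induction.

Claim: N(F_m) = 2^{m+1} − 1.

Base case: N(F_0) = 1, and 2^{0+1} − 1 = 1.
Assume N(F_j) = 2^{j+1} − 1.
Then N(F_{j+1}) = 1 + 2N(F_j) = 1 + 2(2^{j+1} − 1) = 2^{j+2} − 2 + 1 = 2^{j+2} − 1.
Hence N(F_m) = 2^{m+1} − 1 for every m ≥ 0, by induction.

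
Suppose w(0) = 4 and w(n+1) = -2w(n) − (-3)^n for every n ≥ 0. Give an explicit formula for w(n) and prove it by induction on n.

Claim: w(n) = 3·(-2)^n + (-3)^n.

Base case: w(0) = 4, and 3·(-2)^0 + (-3)^0 = 3 + 1 = 4.
Assume w(j) = 3·(-2)^j + (-3)^j for some j ≥ 0.
Then w(j+1) = -2w(j) − (-3)^j = -2·(3·(-2)^j + (-3)^j) − (-3)^j = 3·(-2)^{j+1} − 2·(-3)^j − (-3)^j = 3·(-2)^{j+1} − 3·(-3)^j = 3·(-2)^{j+1} + (-3)^{j+1}.
By induction, w(n) = 3·(-2)^n + (-3)^n for all n ≥ 0.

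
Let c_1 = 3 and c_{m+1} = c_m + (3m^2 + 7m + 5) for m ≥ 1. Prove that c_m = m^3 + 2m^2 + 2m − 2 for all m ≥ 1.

Base case: c_1 = 3, and 1^3 + 2·1^2 + 2·1 − 2 = 3.
Assume c_r = r^3 + 2r^2 + 2r − 2.
Then c_{r+1} = c_r + (3r^2 + 7r + 5) = (r^3 + 2r^2 + 2r − 2) + (3r^2 + 7r + 5) = r^3 + 5r^2 + 9r + 3,
and (r+1)^3 + 2·(r+1)^2 + 2·(r+1) − 2 = r^3 + 5r^2 + 9r + 3.
This completes the inductive step, so c_m = m^3 + 2m^2 + 2m − 2 for all m ≥ 1.

c_m = m^3 + 2m^2 + 2m − 2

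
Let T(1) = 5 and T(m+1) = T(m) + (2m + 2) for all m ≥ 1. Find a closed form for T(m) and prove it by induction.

Claim: T(m) = m^2 + m + 3.

Base case: T(1) = 5, and 1^2 + 1 + 3 = 5.
Assume T(j) = j^2 + j + 3.
Then T(j+1) = T(j) + (2j + 2) = (j^2 + j + 3) + (2j + 2) = j^2 + 3j + 5,
and (j+1)^2 + (j+1) + 3 = j^2 + 3j + 5.
Hence T(m) = m^2 + m + 3 for every m ≥ 1, by induction.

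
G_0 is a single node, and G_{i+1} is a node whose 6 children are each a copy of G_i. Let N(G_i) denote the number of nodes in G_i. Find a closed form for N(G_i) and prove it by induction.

Claim: N(G_i) = (6^{i+1} − 1)/5.

Base case: N(G_0) = 1, and (6^{0+1} − 1)/5 = 1.
Assume N(G_j) = (6^{j+1} − 1)/5.
Then N(G_{j+1}) = 1 + 6N(G_j) = 1 + 6·(6^{j+1} − 1)/5 = 1 + (6^{j+2} − 6)/5 = (5 + 6^{j+2} − 6)/5 = (6^{j+2} − 1)/5.
By induction, N(G_i) = (6^{i+1} − 1)/5 for all i ≥ 0.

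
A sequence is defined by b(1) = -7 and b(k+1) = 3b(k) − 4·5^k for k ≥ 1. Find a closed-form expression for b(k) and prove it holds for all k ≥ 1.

Claim: b(k) = 3^k − 2·5^k.

Base case: b(1) = -7, and 3^1 − 2·5^1 = 3 − 10 = -7.
Assume b(m) = 3^m − 2·5^m for some m ≥ 1.
Then b(m+1) = 3b(m) − 4·5^m = 3·(3^m − 2·5^m) − 4·5^m = 3^{m+1} − 6·5^m − 4·5^m = 3^{m+1} − 10·5^m = 3^{m+1} − 2·5^{m+1}.
By induction, b(k) = 3^k − 2·5^k for all k ≥ 1.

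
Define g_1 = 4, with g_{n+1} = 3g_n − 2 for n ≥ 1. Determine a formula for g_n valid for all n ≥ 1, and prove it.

Claim: g_n = 3^n + 1.

Base case: g_1 = 4, and 3^1 + 1 = 3 + 1 = 4.
Assume g_j = 3^j + 1 for some j ≥ 1.
Then g_{j+1} = 3g_j − 2 = 3·(3^j + 1) − 2 = 3^{j+1} + 3 − 2 = 3^{j+1} + 1.
So the formula holds for j+1, and by induction g_n = 3^n + 1 for all n ≥ 1.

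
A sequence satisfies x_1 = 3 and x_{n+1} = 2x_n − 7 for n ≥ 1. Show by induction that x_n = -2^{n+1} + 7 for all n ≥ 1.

Base case: x_1 = 3, and -2^{1+1} + 7 = -4 + 7 = 3.
Assume x_m = -2^{m+1} + 7 for some m ≥ 1.
Then x_{m+1} = 2x_m − 7 = 2·(-2^{m+1} + 7) − 7 = -2^{m+2} + 14 − 7 = -2^{m+2} + 7.
By induction, x_n = -2^{n+1} + 7 for all n ≥ 1.

x_n = -2^{n+1} + 7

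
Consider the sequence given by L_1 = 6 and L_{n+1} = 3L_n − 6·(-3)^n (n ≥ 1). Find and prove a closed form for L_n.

Claim: L_n = 3·3^n + (-3)^n.

Base case: L_1 = 6, and 3·3^1 + (-3)^1 = 9 − 3 = 6.
Assume L_j = 3·3^j + (-3)^j for some j ≥ 1.
Then L_{j+1} = 3L_j − 6·(-3)^j = 3·(3·3^j + (-3)^j) − 6·(-3)^j = 3·3^{j+1} + 3·(-3)^j − 6·(-3)^j = 3·3^{j+1} − 3·(-3)^j = 3·3^{j+1} + (-3)^{j+1}.
Hence L_n = 3·3^n + (-3)^n for every n ≥ 1, by induction.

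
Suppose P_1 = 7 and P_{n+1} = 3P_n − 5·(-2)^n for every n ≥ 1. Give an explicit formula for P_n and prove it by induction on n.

Claim: P_n = 3·3^n + (-2)^n.

Base case: P_1 = 7, and 3·3^1 + (-2)^1 = 9 − 2 = 7.
Assume P_r = 3·3^r + (-2)^r for some r ≥ 1.
Then P_{r+1} = 3P_r − 5·(-2)^r = 3·(3·3^r + (-2)^r) − 5·(-2)^r = 3·3^{r+1} + 3·(-2)^r − 5·(-2)^r = 3·3^{r+1} − 2·(-2)^r = 3·3^{r+1} + (-2)^{r+1}.
Hence P_n = 3·3^n + (-2)^n for every n ≥ 1, by induction.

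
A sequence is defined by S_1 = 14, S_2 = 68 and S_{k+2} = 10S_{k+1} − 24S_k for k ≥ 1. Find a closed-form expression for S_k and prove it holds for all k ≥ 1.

Claim: S_k = 2·4^k + 6^k.

Base cases: S_1 = 14 and 2·4^1 + 6^1 = 14; S_2 = 68 and 2·4^2 + 6^2 = 68.
Assume S_i = 2·4^i + 6^i for all 1 ≤ i ≤ j, where j ≥ 2.
Then S_{j+1} = 10S_j − 24S_{j−1} = 10·(2·4^j + 6^j) − 24·(2·4^{j−1} + 6^{j−1}) = 2·(10·4 − 24)4^{j−1} + (10·6 − 24)6^{j−1} = 32·4^{j−1} + 36·6^{j−1} = 2·4^{j+1} + 6^{j+1}.
By strong induction, S_k = 2·4^k + 6^k for all k ≥ 1.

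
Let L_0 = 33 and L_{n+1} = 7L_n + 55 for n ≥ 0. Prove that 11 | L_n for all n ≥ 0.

Base case: L_0 = 33 = 11·3, so 11 | L_0.
Assume 11 | L_j, so L_j = 11t for some integer t.
Then L_{j+1} = 7L_j + 55 = 7·(11t) + 55 = 11(7t + 5), so 11 | L_{j+1}.
So the property holds for j+1, and by induction 11 | L_n for all n ≥ 0.

11 | L_n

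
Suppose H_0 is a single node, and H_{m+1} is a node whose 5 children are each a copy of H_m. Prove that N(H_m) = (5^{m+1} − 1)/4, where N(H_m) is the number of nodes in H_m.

Base case: N(H_0) = 1, and (5^{0+1} − 1)/4 = 1.
Assume N(H_j) = (5^{j+1} − 1)/4.
Then N(H_{j+1}) = 1 + 5N(H_j) = 1 + 5·(5^{j+1} − 1)/4 = 1 + (5^{j+2} − 5)/4 = (4 + 5^{j+2} − 5)/4 = (5^{j+2} − 1)/4.
This completes the inductive step, so N(H_m) = (5^{m+1} − 1)/4 for all m ≥ 0.

N(H_m) = (5^{m+1} − 1)/4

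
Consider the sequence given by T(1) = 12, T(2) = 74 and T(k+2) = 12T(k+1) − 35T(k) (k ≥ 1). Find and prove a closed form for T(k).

Claim: T(k) = 7^k + 5^k.

Base cases: T(1) = 12 and 7^1 + 5^1 = 12; T(2) = 74 and 7^2 + 5^2 = 74.
Assume T(j) = 7^j + 5^j for all 1 ≤ j ≤ r, where r ≥ 2.
Then T(r+1) = 12T(r) − 35T(r−1) = 12·(7^r + 5^r) − 35·(7^{r−1} + 5^{r−1}) = (12·7 − 35)7^{r−1} + (12·5 − 35)5^{r−1} = 49·7^{r−1} + 25·5^{r−1} = 7^{r+1} + 5^{r+1}.
This completes the inductive step, so T(k) = 7^k + 5^k for all k ≥ 1.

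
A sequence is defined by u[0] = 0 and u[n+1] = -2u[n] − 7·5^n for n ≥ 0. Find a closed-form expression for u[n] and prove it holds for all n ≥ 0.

Claim: u[n] = (-2)^n − 5^n.

Base case: u[0] = 0, and (-2)^0 − 5^0 = 1 − 1 = 0.
Assume u[m] = (-2)^m − 5^m for some m ≥ 0.
Then u[m+1] = -2u[m] − 7·5^m = -2·((-2)^m − 5^m) − 7·5^m = (-2)^{m+1} + 2·5^m − 7·5^m = (-2)^{m+1} − 5·5^m = (-2)^{m+1} − 5^{m+1}.
Hence u[n] = (-2)^n − 5^n for every n ≥ 0, by induction.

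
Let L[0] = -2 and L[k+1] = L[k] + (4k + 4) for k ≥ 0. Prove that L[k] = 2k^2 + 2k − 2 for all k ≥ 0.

Base case: L[0] = -2, and 2·0^2 + 2·0 − 2 = -2.
Assume L[j] = 2j^2 + 2j − 2.
Then L[j+1] = L[j] + (4j + 4) = (2j^2 + 2j − 2) + (4j + 4) = 2j^2 + 6j + 2,
and 2·(j+1)^2 + 2·(j+1) − 2 = 2j^2 + 6j + 2.
This completes the inductive step, so L[k] = 2k^2 + 2k − 2 for all k ≥ 0.

L[k] = 2k^2 + 2k − 2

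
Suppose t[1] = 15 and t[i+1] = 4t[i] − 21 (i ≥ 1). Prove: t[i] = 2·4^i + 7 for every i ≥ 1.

Base case: t[1] = 15, and 2·4^1 + 7 = 8 + 7 = 15.
Assume t[j] = 2·4^j + 7 for some j ≥ 1.
Then t[j+1] = 4t[j] − 21 = 4·(2·4^j + 7) − 21 = 8·4^j + 28 − 21 = 2·4^{j+1} + 7.
Hence t[i] = 2·4^i + 7 for every i ≥ 1, by induction.

t[i] = 2·4^i + 7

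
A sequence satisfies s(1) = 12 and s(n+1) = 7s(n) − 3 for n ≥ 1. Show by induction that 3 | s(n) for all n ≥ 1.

Base case: s(1) = 12 = 3·4, so 3 | s(1).
Assume 3 | s(m), so s(m) = 3t for some integer t.
Then s(m+1) = 7s(m) − 3 = 7·(3t) − 3 = 3(7t − 1), so 3 | s(m+1).
Hence 3 | s(n) for every n ≥ 1, by induction.

3 | s(n)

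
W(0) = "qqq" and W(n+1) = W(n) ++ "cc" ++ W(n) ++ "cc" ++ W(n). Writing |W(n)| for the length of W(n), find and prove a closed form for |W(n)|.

Claim: |W(n)| = 5·3^n − 2.

Base case: |W(0)| = 3, and 5·3^0 − 2 = 3.
Assume |W(k)| = 5·3^k − 2.
Then |W(k+1)| = 3|W(k)| + 4 = 3(5·3^k − 2) + 4 = 5·3^{k+1} − 6 + 4 = 5·3^{k+1} − 2.
So the formula holds for k+1, and by induction |W(n)| = 5·3^n − 2 for all n ≥ 0.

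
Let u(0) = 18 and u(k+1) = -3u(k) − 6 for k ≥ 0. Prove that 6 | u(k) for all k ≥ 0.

Base case: u(0) = 18 = 6·3, so 6 | u(0).
Assume 6 | u(m), so u(m) = 6t for some integer t.
Then u(m+1) = -3u(m) − 6 = -3·(6t) − 6 = 6(-3t − 1), so 6 | u(m+1).
Hence 6 | u(k) for every k ≥ 0, by induction.

6 | u(k)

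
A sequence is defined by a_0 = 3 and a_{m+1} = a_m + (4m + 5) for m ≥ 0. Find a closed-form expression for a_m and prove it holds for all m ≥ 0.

Claim: a_m = 2m^2 + 3m + 3.

Base case: a_0 = 3, and 2·0^2 + 3·0 + 3 = 3.
Assume a_r = 2r^2 + 3r + 3.
Then a_{r+1} = a_r + (4r + 5) = (2r^2 + 3r + 3) + (4r + 5) = 2r^2 + 7r + 8,
and 2·(r+1)^2 + 3·(r+1) + 3 = 2r^2 + 7r + 8.
By induction, a_m = 2m^2 + 3m + 3 for all m ≥ 0.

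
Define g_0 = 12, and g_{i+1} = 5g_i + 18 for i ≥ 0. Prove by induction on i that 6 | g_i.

Base case: g_0 = 12 = 6·2, so 6 | g_0.
Assume 6 | g_m, so g_m = 6t for some integer t.
Then g_{m+1} = 5g_m + 18 = 5·(6t) + 18 = 6(5t + 3), so 6 | g_{m+1}.
So the property holds for m+1, and by induction 6 | g_i for all i ≥ 0.

6 | g_i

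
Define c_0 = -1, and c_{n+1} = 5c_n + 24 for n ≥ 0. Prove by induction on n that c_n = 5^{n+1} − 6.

Base case: c_0 = -1, and 5^{0+1} − 6 = 5 − 6 = -1.
Assume c_r = 5^{r+1} − 6 for some r ≥ 0.
Then c_{r+1} = 5c_r + 24 = 5·(5^{r+1} − 6) + 24 = 5^{r+2} − 30 + 24 = 5^{r+2} − 6.
This completes the inductive step, so c_n = 5^{n+1} − 6 for all n ≥ 0.

c_n = 5^{n+1} − 6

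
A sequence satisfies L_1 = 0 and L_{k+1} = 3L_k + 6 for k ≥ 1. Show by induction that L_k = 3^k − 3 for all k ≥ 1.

Base case: L_1 = 0, and 3^1 − 3 = 3 − 3 = 0.
Assume L_r = 3^r − 3 for some r ≥ 1.
Then L_{r+1} = 3L_r + 6 = 3·(3^r − 3) + 6 = 3^{r+1} − 9 + 6 = 3^{r+1} − 3.
By induction, L_k = 3^k − 3 for all k ≥ 1.

L_k = 3^k − 3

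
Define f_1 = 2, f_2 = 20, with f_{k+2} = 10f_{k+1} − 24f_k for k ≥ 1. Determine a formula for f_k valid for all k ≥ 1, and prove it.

Claim: f_k = 6^k − 4^k.

Base cases: f_1 = 2 and 6^1 − 4^1 = 2; f_2 = 20 and 6^2 − 4^2 = 20.
Assume f_j = 6^j − 4^j for all 1 ≤ j ≤ r, where r ≥ 2.
Then f_{r+1} = 10f_r − 24f_{r−1} = 10·(6^r − 4^r) − 24·(6^{r−1} − 4^{r−1}) = (10·6 − 24)6^{r−1} − (10·4 − 24)4^{r−1} = 36·6^{r−1} − 16·4^{r−1} = 6^{r+1} − 4^{r+1}.
So the formula holds for r+1, and by strong induction f_k = 6^k − 4^k for all k ≥ 1.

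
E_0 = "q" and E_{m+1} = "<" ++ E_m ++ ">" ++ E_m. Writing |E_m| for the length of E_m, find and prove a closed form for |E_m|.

Claim: |E_m| = 3·2^m − 2.

Base case: |E_0| = 1, and 3·2^0 − 2 = 1.
Assume |E_k| = 3·2^k − 2.
Then |E_{k+1}| = 1 + |E_k| + 1 + |E_k| = 2|E_k| + 2 = 2(3·2^k − 2) + 2 = 3·2^{k+1} − 4 + 2 = 3·2^{k+1} − 2.
So the formula holds for k+1, and by induction |E_m| = 3·2^m − 2 for all m ≥ 0.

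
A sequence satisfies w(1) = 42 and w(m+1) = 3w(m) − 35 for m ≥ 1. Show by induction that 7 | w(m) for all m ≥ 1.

Base case: w(1) = 42 = 7·6, so 7 | w(1).
Assume 7 | w(r), so w(r) = 7t for some integer t.
Then w(r+1) = 3w(r) − 35 = 3·(7t) − 35 = 7(3t − 5), so 7 | w(r+1).
So the property holds for r+1, and by induction 7 | w(m) for all m ≥ 1.

7 | w(m)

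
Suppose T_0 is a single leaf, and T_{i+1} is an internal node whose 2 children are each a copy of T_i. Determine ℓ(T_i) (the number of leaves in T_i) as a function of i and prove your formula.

Claim: ℓ(T_i) = 2^i.

Base case: ℓ(T_0) = 1, and 2^0 = 1.
Assume ℓ(T_r) = 2^r.
Then ℓ(T_{r+1}) = 2·ℓ(T_r) = 2·2^r = 2^{r+1}.
So the formula holds for r+1, and by induction ℓ(T_i) = 2^i for all i ≥ 0.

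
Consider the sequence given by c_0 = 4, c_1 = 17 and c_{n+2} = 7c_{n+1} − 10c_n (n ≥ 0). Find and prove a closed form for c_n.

Claim: c_n = 3·5^n + 2^n.

Base cases: c_0 = 4 and 3·5^0 + 2^0 = 4; c_1 = 17 and 3·5^1 + 2^1 = 17.
Assume c_j = 3·5^j + 2^j for all 0 ≤ j ≤ m, where m ≥ 1.
Then c_{m+1} = 7c_m − 10c_{m−1} = 7·(3·5^m + 2^m) − 10·(3·5^{m−1} + 2^{m−1}) = 3·(7·5 − 10)5^{m−1} + (7·2 − 10)2^{m−1} = 75·5^{m−1} + 4·2^{m−1} = 3·5^{m+1} + 2^{m+1}.
This completes the inductive step, so c_n = 3·5^n + 2^n for all n ≥ 0.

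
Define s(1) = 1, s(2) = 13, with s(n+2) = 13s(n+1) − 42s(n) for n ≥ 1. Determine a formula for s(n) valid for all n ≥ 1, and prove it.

Claim: s(n) = -6^n + 7^n.

Base cases: s(1) = 1 and -6^1 + 7^1 = 1; s(2) = 13 and -6^2 + 7^2 = 13.
Assume s(i) = -6^i + 7^i for all 1 ≤ i ≤ j, where j ≥ 2.
Then s(j+1) = 13s(j) − 42s(j−1) = 13·(-6^j + 7^j) − 42·(-6^{j−1} + 7^{j−1}) = -(13·6 − 42)6^{j−1} + (13·7 − 42)7^{j−1} = -36·6^{j−1} + 49·7^{j−1} = -6^{j+1} + 7^{j+1}.
By strong induction, s(n) = -6^n + 7^n for all n ≥ 1.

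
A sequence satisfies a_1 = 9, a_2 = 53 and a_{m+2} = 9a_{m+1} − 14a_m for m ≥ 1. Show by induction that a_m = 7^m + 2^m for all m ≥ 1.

Base cases: a_1 = 9 and 7^1 + 2^1 = 9; a_2 = 53 and 7^2 + 2^2 = 53.
Assume a_j = 7^j + 2^j for all 1 ≤ j ≤ k, where k ≥ 2.
Then a_{k+1} = 9a_k − 14a_{k−1} = 9·(7^k + 2^k) − 14·(7^{k−1} + 2^{k−1}) = (9·7 − 14)7^{k−1} + (9·2 − 14)2^{k−1} = 49·7^{k−1} + 4·2^{k−1} = 7^{k+1} + 2^{k+1}.
So the formula holds for k+1, and by strong induction a_m = 7^m + 2^m for all m ≥ 1.

a_m = 7^m + 2^m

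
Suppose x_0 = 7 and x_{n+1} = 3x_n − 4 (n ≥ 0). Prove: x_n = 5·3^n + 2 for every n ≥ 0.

Base case: x_0 = 7, and 5·3^0 + 2 = 5 + 2 = 7.
Assume x_k = 5·3^k + 2 for some k ≥ 0.
Then x_{k+1} = 3x_k − 4 = 3·(5·3^k + 2) − 4 = 15·3^k + 6 − 4 = 5·3^{k+1} + 2.
Hence x_n = 5·3^n + 2 for every n ≥ 0, by induction.

x_n = 5·3^n + 2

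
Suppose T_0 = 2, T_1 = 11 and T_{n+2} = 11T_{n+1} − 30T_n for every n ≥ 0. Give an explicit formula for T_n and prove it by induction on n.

Claim: T_n = 6^n + 5^n.

Base cases: T_0 = 2 and 6^0 + 5^0 = 2; T_1 = 11 and 6^1 + 5^1 = 11.
Assume T_j = 6^j + 5^j for all 0 ≤ j ≤ r, where r ≥ 1.
Then T_{r+1} = 11T_r − 30T_{r−1} = 11·(6^r + 5^r) − 30·(6^{r−1} + 5^{r−1}) = (11·6 − 30)6^{r−1} + (11·5 − 30)5^{r−1} = 36·6^{r−1} + 25·5^{r−1} = 6^{r+1} + 5^{r+1}.
This completes the inductive step, so T_n = 6^n + 5^n for all n ≥ 0.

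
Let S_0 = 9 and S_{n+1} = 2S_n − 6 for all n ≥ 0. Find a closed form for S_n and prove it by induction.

Claim: S_n = 3·2^n + 6.

Base case: S_0 = 9, and 3·2^0 + 6 = 3 + 6 = 9.
Assume S_k = 3·2^k + 6 for some k ≥ 0.
Then S_{k+1} = 2S_k − 6 = 2·(3·2^k + 6) − 6 = 6·2^k + 12 − 6 = 3·2^{k+1} + 6.
So the formula holds for k+1, and by induction S_n = 3·2^n + 6 for all n ≥ 0.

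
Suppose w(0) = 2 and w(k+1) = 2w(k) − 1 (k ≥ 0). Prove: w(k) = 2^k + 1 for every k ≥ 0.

Base case: w(0) = 2, and 2^0 + 1 = 1 + 1 = 2.
Assume w(j) = 2^j + 1 for some j ≥ 0.
Then w(j+1) = 2w(j) − 1 = 2·(2^j + 1) − 1 = 2^{j+1} + 2 − 1 = 2^{j+1} + 1.
So the formula holds for j+1, and by induction w(k) = 2^k + 1 for all k ≥ 0.

w(k) = 2^k + 1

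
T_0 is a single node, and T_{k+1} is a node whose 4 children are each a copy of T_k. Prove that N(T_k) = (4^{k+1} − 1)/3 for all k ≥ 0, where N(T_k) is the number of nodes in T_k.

Base case: N(T_0) = 1, and (4^{0+1} − 1)/3 = 1.
Assume N(T_r) = (4^{r+1} − 1)/3.
Then N(T_{r+1}) = 1 + 4N(T_r) = 1 + 4·(4^{r+1} − 1)/3 = 1 + (4^{r+2} − 4)/3 = (3 + 4^{r+2} − 4)/3 = (4^{r+2} − 1)/3.
This completes the inductive step, so N(T_k) = (4^{k+1} − 1)/3 for all k ≥ 0.

N(T_k) = (4^{k+1} − 1)/3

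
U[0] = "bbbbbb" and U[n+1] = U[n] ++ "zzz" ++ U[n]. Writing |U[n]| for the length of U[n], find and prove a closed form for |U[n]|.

Claim: |U[n]| = 9·2^n − 3.

Base case: |U[0]| = 6, and 9·2^0 − 3 = 6.
Assume |U[k]| = 9·2^k − 3.
Then |U[k+1]| = |U[k]| + 3 + |U[k]| = 2|U[k]| + 3 = 2(9·2^k − 3) + 3 = 9·2^{k+1} − 6 + 3 = 9·2^{k+1} − 3.
By induction, |U[n]| = 9·2^n − 3 for all n ≥ 0.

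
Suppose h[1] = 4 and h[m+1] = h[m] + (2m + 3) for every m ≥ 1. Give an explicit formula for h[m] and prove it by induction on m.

Claim: h[m] = m^2 + 2m + 1.

Base case: h[1] = 4, and 1^2 + 2·1 + 1 = 4.
Assume h[r] = r^2 + 2r + 1.
Then h[r+1] = h[r] + (2r + 3) = (r^2 + 2r + 1) + (2r + 3) = r^2 + 4r + 4,
and (r+1)^2 + 2·(r+1) + 1 = r^2 + 4r + 4.
By induction, h[m] = m^2 + 2m + 1 for all m ≥ 1.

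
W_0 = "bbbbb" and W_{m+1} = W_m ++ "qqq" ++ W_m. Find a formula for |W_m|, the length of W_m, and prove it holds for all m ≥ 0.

Claim: |W_m| = 2^{m+3} − 3.

Base case: |W_0| = 5, and 2^{0+3} − 3 = 5.
Assume |W_k| = 2^{k+3} − 3.
Then |W_{k+1}| = |W_k| + 3 + |W_k| = 2|W_k| + 3 = 2(2^{k+3} − 3) + 3 = 2^{k+1+3} − 6 + 3 = 2^{k+1+3} − 3.
This completes the inductive step, so |W_m| = 2^{m+3} − 3 for all m ≥ 0.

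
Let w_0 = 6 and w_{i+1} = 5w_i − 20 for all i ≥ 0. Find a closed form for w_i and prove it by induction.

Claim: w_i = 5^i + 5.

Base case: w_0 = 6, and 5^0 + 5 = 1 + 5 = 6.
Assume w_k = 5^k + 5 for some k ≥ 0.
Then w_{k+1} = 5w_k − 20 = 5·(5^k + 5) − 20 = 5^{k+1} + 25 − 20 = 5^{k+1} + 5.
So the formula holds for k+1, and by induction w_i = 5^i + 5 for all i ≥ 0.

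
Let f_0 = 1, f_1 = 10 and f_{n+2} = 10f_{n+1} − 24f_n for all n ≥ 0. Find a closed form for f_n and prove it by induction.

Claim: f_n = 3·6^n − 2·4^n.

Base cases: f_0 = 1 and 3·6^0 − 2·4^0 = 1; f_1 = 10 and 3·6^1 − 2·4^1 = 10.
Assume f_j = 3·6^j − 2·4^j for all 0 ≤ j ≤ r, where r ≥ 1.
Then f_{r+1} = 10f_r − 24f_{r−1} = 10·(3·6^r − 2·4^r) − 24·(3·6^{r−1} − 2·4^{r−1}) = 3·(10·6 − 24)6^{r−1} − 2·(10·4 − 24)4^{r−1} = 108·6^{r−1} − 32·4^{r−1} = 3·6^{r+1} − 2·4^{r+1}.
So the formula holds for r+1, and by strong induction f_n = 3·6^n − 2·4^n for all n ≥ 0.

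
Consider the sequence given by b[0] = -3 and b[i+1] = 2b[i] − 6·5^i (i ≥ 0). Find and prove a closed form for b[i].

Claim: b[i] = -2^i − 2·5^i.

Base case: b[0] = -3, and -2^0 − 2·5^0 = -1 − 2 = -3.
Assume b[r] = -2^r − 2·5^r for some r ≥ 0.
Then b[r+1] = 2b[r] − 6·5^r = 2·(-2^r − 2·5^r) − 6·5^r = -2^{r+1} − 4·5^r − 6·5^r = -2^{r+1} − 10·5^r = -2^{r+1} − 2·5^{r+1}.
Hence b[i] = -2^i − 2·5^i for every i ≥ 0, by induction.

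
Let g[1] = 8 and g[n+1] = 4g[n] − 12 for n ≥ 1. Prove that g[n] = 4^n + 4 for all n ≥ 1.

Base case: g[1] = 8, and 4^1 + 4 = 4 + 4 = 8.
Assume g[m] = 4^m + 4 for some m ≥ 1.
Then g[m+1] = 4g[m] − 12 = 4·(4^m + 4) − 12 = 4^{m+1} + 16 − 12 = 4^{m+1} + 4.
Hence g[n] = 4^n + 4 for every n ≥ 1, by induction.

g[n] = 4^n + 4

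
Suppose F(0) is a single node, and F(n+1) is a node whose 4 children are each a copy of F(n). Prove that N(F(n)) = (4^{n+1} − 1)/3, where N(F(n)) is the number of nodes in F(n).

Base case: N(F(0)) = 1, and (4^{0+1} − 1)/3 = 1.
Assume N(F(r)) = (4^{r+1} − 1)/3.
Then N(F(r+1)) = 1 + 4N(F(r)) = 1 + 4·(4^{r+1} − 1)/3 = 1 + (4^{r+2} − 4)/3 = (3 + 4^{r+2} − 4)/3 = (4^{r+2} − 1)/3.
This completes the inductive step, so N(F(n)) = (4^{n+1} − 1)/3 for all n ≥ 0.

N(F(n)) = (4^{n+1} − 1)/3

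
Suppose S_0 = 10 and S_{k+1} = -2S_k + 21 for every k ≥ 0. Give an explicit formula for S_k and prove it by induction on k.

Claim: S_k = 3·(-2)^k + 7.

Base case: S_0 = 10, and 3·(-2)^0 + 7 = 3 + 7 = 10.
Assume S_j = 3·(-2)^j + 7 for some j ≥ 0.
Then S_{j+1} = -2S_j + 21 = -2·(3·(-2)^j + 7) + 21 = -6·(-2)^j − 14 + 21 = 3·(-2)^{j+1} + 7.
This completes the inductive step, so S_k = 3·(-2)^k + 7 for all k ≥ 0.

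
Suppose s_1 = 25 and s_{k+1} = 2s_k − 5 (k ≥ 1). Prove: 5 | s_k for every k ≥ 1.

Base case: s_1 = 25 = 5·5, so 5 | s_1.
Assume 5 | s_m, so s_m = 5t for some integer t.
Then s_{m+1} = 2s_m − 5 = 2·(5t) − 5 = 5(2t − 1), so 5 | s_{m+1}.
Hence 5 | s_k for every k ≥ 1, by induction.

5 | s_k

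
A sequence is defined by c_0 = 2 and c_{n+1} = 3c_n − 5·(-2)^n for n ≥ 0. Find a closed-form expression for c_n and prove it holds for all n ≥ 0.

Claim: c_n = 3^n + (-2)^n.

Base case: c_0 = 2, and 3^0 + (-2)^0 = 1 + 1 = 2.
Assume c_r = 3^r + (-2)^r for some r ≥ 0.
Then c_{r+1} = 3c_r − 5·(-2)^r = 3·(3^r + (-2)^r) − 5·(-2)^r = 3^{r+1} + 3·(-2)^r − 5·(-2)^r = 3^{r+1} − 2·(-2)^r = 3^{r+1} + (-2)^{r+1}.
So the formula holds for r+1, and by induction c_n = 3^n + (-2)^n for all n ≥ 0.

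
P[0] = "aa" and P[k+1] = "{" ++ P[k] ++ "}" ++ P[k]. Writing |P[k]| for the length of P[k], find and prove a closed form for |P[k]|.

Claim: |P[k]| = 2^{k+2} − 2.

Base case: |P[0]| = 2, and 2^{0+2} − 2 = 2.
Assume |P[j]| = 2^{j+2} − 2.
Then |P[j+1]| = 1 + |P[j]| + 1 + |P[j]| = 2|P[j]| + 2 = 2(2^{j+2} − 2) + 2 = 2^{j+3} − 4 + 2 = 2^{j+3} − 2.
So the formula holds for j+1, and by induction |P[k]| = 2^{k+2} − 2 for all k ≥ 0.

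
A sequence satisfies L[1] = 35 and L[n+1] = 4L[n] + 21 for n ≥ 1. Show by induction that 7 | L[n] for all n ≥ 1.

Base case: L[1] = 35 = 7·5, so 7 | L[1].
Assume 7 | L[k], so L[k] = 7t for some integer t.
Then L[k+1] = 4L[k] + 21 = 4·(7t) + 21 = 7(4t + 3), so 7 | L[k+1].
This completes the inductive step, so 7 | L[n] for all n ≥ 1.

7 | L[n]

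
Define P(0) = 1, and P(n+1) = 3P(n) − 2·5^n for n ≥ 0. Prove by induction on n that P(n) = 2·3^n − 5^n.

Base case: P(0) = 1, and 2·3^0 − 5^0 = 2 − 1 = 1.
Assume P(r) = 2·3^r − 5^r for some r ≥ 0.
Then P(r+1) = 3P(r) − 2·5^r = 3·(2·3^r − 5^r) − 2·5^r = 2·3^{r+1} − 3·5^r − 2·5^r = 2·3^{r+1} − 5·5^r = 2·3^{r+1} − 5^{r+1}.
So the formula holds for r+1, and by induction P(n) = 2·3^n − 5^n for all n ≥ 0.

P(n) = 2·3^n − 5^n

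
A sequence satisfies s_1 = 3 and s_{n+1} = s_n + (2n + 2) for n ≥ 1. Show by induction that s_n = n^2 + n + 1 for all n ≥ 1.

Base case: s_1 = 3, and 1^2 + 1 + 1 = 3.
Assume s_r = r^2 + r + 1.
Then s_{r+1} = s_r + (2r + 2) = (r^2 + r + 1) + (2r + 2) = r^2 + 3r + 3,
and (r+1)^2 + (r+1) + 1 = r^2 + 3r + 3.
Hence s_n = n^2 + n + 1 for every n ≥ 1, by induction.

s_n = n^2 + n + 1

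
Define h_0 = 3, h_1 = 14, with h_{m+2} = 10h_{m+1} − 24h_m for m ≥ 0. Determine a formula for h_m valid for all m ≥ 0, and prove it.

Claim: h_m = 2·4^m + 6^m.

Base cases: h_0 = 3 and 2·4^0 + 6^0 = 3; h_1 = 14 and 2·4^1 + 6^1 = 14.
Assume h_i = 2·4^i + 6^i for all 0 ≤ i ≤ j, where j ≥ 1.
Then h_{j+1} = 10h_j − 24h_{j−1} = 10·(2·4^j + 6^j) − 24·(2·4^{j−1} + 6^{j−1}) = 2·(10·4 − 24)4^{j−1} + (10·6 − 24)6^{j−1} = 32·4^{j−1} + 36·6^{j−1} = 2·4^{j+1} + 6^{j+1}.
Hence h_m = 2·4^m + 6^m for every m ≥ 0, by strong induction.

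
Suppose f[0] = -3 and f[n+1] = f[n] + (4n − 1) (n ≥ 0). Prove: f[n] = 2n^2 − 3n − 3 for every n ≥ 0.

Base case: f[0] = -3, and 2·0^2 − 3·0 − 3 = -3.
Assume f[r] = 2r^2 − 3r − 3.
Then f[r+1] = f[r] + (4r − 1) = (2r^2 − 3r − 3) + (4r − 1) = 2r^2 + r − 4,
and 2·(r+1)^2 − 3·(r+1) − 3 = 2r^2 + r − 4.
By induction, f[n] = 2n^2 − 3n − 3 for all n ≥ 0.

f[n] = 2n^2 − 3n − 3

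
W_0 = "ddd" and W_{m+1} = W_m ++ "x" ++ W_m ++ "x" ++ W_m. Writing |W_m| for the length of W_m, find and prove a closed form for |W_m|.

Claim: |W_m| = 4·3^m − 1.

Base case: |W_0| = 3, and 4·3^0 − 1 = 3.
Assume |W_k| = 4·3^k − 1.
Then |W_{k+1}| = 3|W_k| + 2 = 3(4·3^k − 1) + 2 = 4·3^{k+1} − 3 + 2 = 4·3^{k+1} − 1.
This completes the inductive step, so |W_m| = 4·3^m − 1 for all m ≥ 0.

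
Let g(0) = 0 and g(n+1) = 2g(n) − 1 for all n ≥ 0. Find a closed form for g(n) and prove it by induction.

Claim: g(n) = -2^n + 1.

Base case: g(0) = 0, and -2^0 + 1 = -1 + 1 = 0.
Assume g(j) = -2^j + 1 for some j ≥ 0.
Then g(j+1) = 2g(j) − 1 = 2·(-2^j + 1) − 1 = -2^{j+1} + 2 − 1 = -2^{j+1} + 1.
This completes the inductive step, so g(n) = -2^n + 1 for all n ≥ 0.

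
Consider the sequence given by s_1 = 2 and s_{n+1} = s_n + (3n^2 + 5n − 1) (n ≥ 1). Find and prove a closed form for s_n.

Claim: s_n = n^3 + n^2 − 3n + 3.

Base case: s_1 = 2, and 1^3 + 1^2 − 3·1 + 3 = 2.
Assume s_k = k^3 + k^2 − 3k + 3.
Then s_{k+1} = s_k + (3k^2 + 5k − 1) = (k^3 + k^2 − 3k + 3) + (3k^2 + 5k − 1) = k^3 + 4k^2 + 2k + 2,
and (k+1)^3 + (k+1)^2 − 3·(k+1) + 3 = k^3 + 4k^2 + 2k + 2.
This completes the inductive step, so s_n = n^3 + n^2 − 3n + 3 for all n ≥ 1.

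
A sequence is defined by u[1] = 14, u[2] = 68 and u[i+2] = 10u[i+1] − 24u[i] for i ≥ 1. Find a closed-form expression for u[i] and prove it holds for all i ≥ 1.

Claim: u[i] = 2·4^i + 6^i.

Base cases: u[1] = 14 and 2·4^1 + 6^1 = 14; u[2] = 68 and 2·4^2 + 6^2 = 68.
Assume u[t] = 2·4^t + 6^t for all 1 ≤ t ≤ j, where j ≥ 2.
Then u[j+1] = 10u[j] − 24u[j−1] = 10·(2·4^j + 6^j) − 24·(2·4^{j−1} + 6^{j−1}) = 2·(10·4 − 24)4^{j−1} + (10·6 − 24)6^{j−1} = 32·4^{j−1} + 36·6^{j−1} = 2·4^{j+1} + 6^{j+1}.
Hence u[i] = 2·4^i + 6^i for every i ≥ 1, by strong induction.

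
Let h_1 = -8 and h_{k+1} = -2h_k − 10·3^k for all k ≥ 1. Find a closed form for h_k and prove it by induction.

Claim: h_k = (-2)^k − 2·3^k.

Base case: h_1 = -8, and (-2)^1 − 2·3^1 = -2 − 6 = -8.
Assume h_r = (-2)^r − 2·3^r for some r ≥ 1.
Then h_{r+1} = -2h_r − 10·3^r = -2·((-2)^r − 2·3^r) − 10·3^r = (-2)^{r+1} + 4·3^r − 10·3^r = (-2)^{r+1} − 6·3^r = (-2)^{r+1} − 2·3^{r+1}.
Hence h_k = (-2)^k − 2·3^k for every k ≥ 1, by induction.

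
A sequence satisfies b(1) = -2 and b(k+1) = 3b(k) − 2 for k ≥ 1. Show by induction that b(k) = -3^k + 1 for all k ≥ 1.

Base case: b(1) = -2, and -3^1 + 1 = -3 + 1 = -2.
Assume b(m) = -3^m + 1 for some m ≥ 1.
Then b(m+1) = 3b(m) − 2 = 3·(-3^m + 1) − 2 = -3^{m+1} + 3 − 2 = -3^{m+1} + 1.
This completes the inductive step, so b(k) = -3^k + 1 for all k ≥ 1.

b(k) = -3^k + 1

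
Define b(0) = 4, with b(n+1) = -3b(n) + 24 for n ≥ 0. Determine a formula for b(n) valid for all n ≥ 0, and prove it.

Claim: b(n) = -2·(-3)^n + 6.

Base case: b(0) = 4, and -2·(-3)^0 + 6 = -2 + 6 = 4.
Assume b(m) = -2·(-3)^m + 6 for some m ≥ 0.
Then b(m+1) = -3b(m) + 24 = -3·(-2·(-3)^m + 6) + 24 = 6·(-3)^m − 18 + 24 = -2·(-3)^{m+1} + 6.
Hence b(n) = -2·(-3)^n + 6 for every n ≥ 0, by induction.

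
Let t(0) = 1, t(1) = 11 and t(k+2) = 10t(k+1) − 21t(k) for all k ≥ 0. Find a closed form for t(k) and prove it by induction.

Claim: t(k) = -3^k + 2·7^k.

Base cases: t(0) = 1 and -3^0 + 2·7^0 = 1; t(1) = 11 and -3^1 + 2·7^1 = 11.
Assume t(i) = -3^i + 2·7^i for all 0 ≤ i ≤ j, where j ≥ 1.
Then t(j+1) = 10t(j) − 21t(j−1) = 10·(-3^j + 2·7^j) − 21·(-3^{j−1} + 2·7^{j−1}) = -(10·3 − 21)3^{j−1} + 2·(10·7 − 21)7^{j−1} = -9·3^{j−1} + 98·7^{j−1} = -3^{j+1} + 2·7^{j+1}.
So the formula holds for j+1, and by strong induction t(k) = -3^k + 2·7^k for all k ≥ 0.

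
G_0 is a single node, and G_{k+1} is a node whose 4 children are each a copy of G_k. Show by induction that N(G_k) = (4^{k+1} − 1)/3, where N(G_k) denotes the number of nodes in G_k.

Base case: N(G_0) = 1, and (4^{0+1} − 1)/3 = 1.
Assume N(G_j) = (4^{j+1} − 1)/3.
Then N(G_{j+1}) = 1 + 4N(G_j) = 1 + 4·(4^{j+1} − 1)/3 = 1 + (4^{j+2} − 4)/3 = (3 + 4^{j+2} − 4)/3 = (4^{j+2} − 1)/3.
So the formula holds for j+1, and by induction N(G_k) = (4^{k+1} − 1)/3 for all k ≥ 0.

N(G_k) = (4^{k+1} − 1)/3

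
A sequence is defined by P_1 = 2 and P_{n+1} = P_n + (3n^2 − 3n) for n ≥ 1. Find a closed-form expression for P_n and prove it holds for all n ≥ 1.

Claim: P_n = n^3 − 3n^2 + 2n + 2.

Base case: P_1 = 2, and 1^3 − 3·1^2 + 2·1 + 2 = 2.
Assume P_m = m^3 − 3m^2 + 2m + 2.
Then P_{m+1} = P_m + (3m^2 − 3m) = (m^3 − 3m^2 + 2m + 2) + (3m^2 − 3m) = m^3 − m + 2,
and (m+1)^3 − 3·(m+1)^2 + 2·(m+1) + 2 = m^3 − m + 2.
This completes the inductive step, so P_n = n^3 − 3n^2 + 2n + 2 for all n ≥ 1.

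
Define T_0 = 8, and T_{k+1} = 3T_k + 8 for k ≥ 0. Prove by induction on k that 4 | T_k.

Base case: T_0 = 8 = 4·2, so 4 | T_0.
Assume 4 | T_r, so T_r = 4t for some integer t.
Then T_{r+1} = 3T_r + 8 = 3·(4t) + 8 = 4(3t + 2), so 4 | T_{r+1}.
Hence 4 | T_k for every k ≥ 0, by induction.

4 | T_k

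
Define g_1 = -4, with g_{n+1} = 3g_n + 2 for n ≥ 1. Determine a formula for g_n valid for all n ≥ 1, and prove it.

Claim: g_n = -3^n − 1.

Base case: g_1 = -4, and -3^1 − 1 = -3 − 1 = -4.
Assume g_r = -3^r − 1 for some r ≥ 1.
Then g_{r+1} = 3g_r + 2 = 3·(-3^r − 1) + 2 = -3^{r+1} − 3 + 2 = -3^{r+1} − 1.
By induction, g_n = -3^n − 1 for all n ≥ 1.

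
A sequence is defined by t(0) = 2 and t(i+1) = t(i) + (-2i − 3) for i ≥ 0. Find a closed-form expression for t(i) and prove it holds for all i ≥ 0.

Claim: t(i) = -i^2 − 2i + 2.

Base case: t(0) = 2, and -0^2 − 2·0 + 2 = 2.
Assume t(m) = -m^2 − 2m + 2.
Then t(m+1) = t(m) + (-2m − 3) = (-m^2 − 2m + 2) + (-2m − 3) = -m^2 − 4m − 1,
and -(m+1)^2 − 2·(m+1) + 2 = -m^2 − 4m − 1.
Hence t(i) = -i^2 − 2i + 2 for every i ≥ 0, by induction.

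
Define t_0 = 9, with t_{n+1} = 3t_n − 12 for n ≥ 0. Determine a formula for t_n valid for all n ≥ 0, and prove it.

Claim: t_n = 3^{n+1} + 6.

Base case: t_0 = 9, and 3^{0+1} + 6 = 3 + 6 = 9.
Assume t_j = 3^{j+1} + 6 for some j ≥ 0.
Then t_{j+1} = 3t_j − 12 = 3·(3^{j+1} + 6) − 12 = 3^{j+2} + 18 − 12 = 3^{j+2} + 6.
This completes the inductive step, so t_n = 3^{n+1} + 6 for all n ≥ 0.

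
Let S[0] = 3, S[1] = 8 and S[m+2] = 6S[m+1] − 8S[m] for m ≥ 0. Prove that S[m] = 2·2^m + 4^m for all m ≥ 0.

Base cases: S[0] = 3 and 2·2^0 + 4^0 = 3; S[1] = 8 and 2·2^1 + 4^1 = 8.
Assume S[i] = 2·2^i + 4^i for all 0 ≤ i ≤ j, where j ≥ 1.
Then S[j+1] = 6S[j] − 8S[j−1] = 6·(2·2^j + 4^j) − 8·(2·2^{j−1} + 4^{j−1}) = 2·(6·2 − 8)2^{j−1} + (6·4 − 8)4^{j−1} = 8·2^{j−1} + 16·4^{j−1} = 2·2^{j+1} + 4^{j+1}.
By strong induction, S[m] = 2·2^m + 4^m for all m ≥ 0.

S[m] = 2·2^m + 4^m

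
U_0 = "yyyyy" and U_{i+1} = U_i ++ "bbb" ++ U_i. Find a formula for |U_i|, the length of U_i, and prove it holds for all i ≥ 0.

Claim: |U_i| = 2^{i+3} − 3.

Base case: |U_0| = 5, and 2^{0+3} − 3 = 5.
Assume |U_m| = 2^{m+3} − 3.
Then |U_{m+1}| = |U_m| + 3 + |U_m| = 2|U_m| + 3 = 2(2^{m+3} − 3) + 3 = 2^{m+1+3} − 6 + 3 = 2^{m+1+3} − 3.
Hence |U_i| = 2^{i+3} − 3 for every i ≥ 0, by induction.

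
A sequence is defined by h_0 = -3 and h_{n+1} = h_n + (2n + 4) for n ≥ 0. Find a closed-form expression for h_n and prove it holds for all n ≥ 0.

Claim: h_n = n^2 + 3n − 3.

Base case: h_0 = -3, and 0^2 + 3·0 − 3 = -3.
Assume h_m = m^2 + 3m − 3.
Then h_{m+1} = h_m + (2m + 4) = (m^2 + 3m − 3) + (2m + 4) = m^2 + 5m + 1,
and (m+1)^2 + 3·(m+1) − 3 = m^2 + 5m + 1.
This completes the inductive step, so h_n = n^2 + 3n − 3 for all n ≥ 0.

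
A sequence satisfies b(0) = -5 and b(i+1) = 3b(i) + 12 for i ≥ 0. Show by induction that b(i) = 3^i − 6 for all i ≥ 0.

Base case: b(0) = -5, and 3^0 − 6 = 1 − 6 = -5.
Assume b(j) = 3^j − 6 for some j ≥ 0.
Then b(j+1) = 3b(j) + 12 = 3·(3^j − 6) + 12 = 3^{j+1} − 18 + 12 = 3^{j+1} − 6.
Hence b(i) = 3^i − 6 for every i ≥ 0, by induction.

b(i) = 3^i − 6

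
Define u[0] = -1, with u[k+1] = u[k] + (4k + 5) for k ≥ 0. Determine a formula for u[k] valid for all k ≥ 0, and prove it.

Claim: u[k] = 2k^2 + 3k − 1.

Base case: u[0] = -1, and 2·0^2 + 3·0 − 1 = -1.
Assume u[j] = 2j^2 + 3j − 1.
Then u[j+1] = u[j] + (4j + 5) = (2j^2 + 3j − 1) + (4j + 5) = 2j^2 + 7j + 4,
and 2·(j+1)^2 + 3·(j+1) − 1 = 2j^2 + 7j + 4.
By induction, u[k] = 2k^2 + 3k − 1 for all k ≥ 0.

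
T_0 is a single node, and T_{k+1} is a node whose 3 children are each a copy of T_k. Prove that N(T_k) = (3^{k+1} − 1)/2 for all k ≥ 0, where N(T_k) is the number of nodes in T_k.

Base case: N(T_0) = 1, and (3^{0+1} − 1)/2 = 1.
Assume N(T_j) = (3^{j+1} − 1)/2.
Then N(T_{j+1}) = 1 + 3N(T_j) = 1 + 3·(3^{j+1} − 1)/2 = 1 + (3^{j+2} − 3)/2 = (2 + 3^{j+2} − 3)/2 = (3^{j+2} − 1)/2.
This completes the inductive step, so N(T_k) = (3^{k+1} − 1)/2 for all k ≥ 0.

N(T_k) = (3^{k+1} − 1)/2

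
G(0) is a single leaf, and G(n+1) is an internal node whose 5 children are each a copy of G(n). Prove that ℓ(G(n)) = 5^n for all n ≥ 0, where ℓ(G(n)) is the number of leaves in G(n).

Base case: ℓ(G(0)) = 1, and 5^0 = 1.
Assume ℓ(G(j)) = 5^j.
Then ℓ(G(j+1)) = 5·ℓ(G(j)) = 5·5^j = 5^{j+1}.
So the formula holds for j+1, and by induction ℓ(G(n)) = 5^n for all n ≥ 0.

ℓ(G(n)) = 5^n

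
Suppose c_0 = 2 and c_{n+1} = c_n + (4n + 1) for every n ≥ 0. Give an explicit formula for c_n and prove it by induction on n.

Claim: c_n = 2n^2 − n + 2.

Base case: c_0 = 2, and 2·0^2 − 0 + 2 = 2.
Assume c_r = 2r^2 − r + 2.
Then c_{r+1} = c_r + (4r + 1) = (2r^2 − r + 2) + (4r + 1) = 2r^2 + 3r + 3,
and 2·(r+1)^2 − (r+1) + 2 = 2r^2 + 3r + 3.
By induction, c_n = 2n^2 − n + 2 for all n ≥ 0.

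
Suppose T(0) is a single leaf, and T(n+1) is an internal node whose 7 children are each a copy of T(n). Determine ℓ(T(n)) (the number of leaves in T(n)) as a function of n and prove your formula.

Claim: ℓ(T(n)) = 7^n.

Base case: ℓ(T(0)) = 1, and 7^0 = 1.
Assume ℓ(T(r)) = 7^r.
Then ℓ(T(r+1)) = 7·ℓ(T(r)) = 7·7^r = 7^{r+1}.
Hence ℓ(T(n)) = 7^n for every n ≥ 0, by induction.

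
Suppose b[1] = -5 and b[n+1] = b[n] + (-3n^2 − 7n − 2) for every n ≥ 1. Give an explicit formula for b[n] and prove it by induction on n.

Claim: b[n] = -n^3 − 2n^2 + n − 3.

Base case: b[1] = -5, and -1^3 − 2·1^2 + 1 − 3 = -5.
Assume b[j] = -j^3 − 2j^2 + j − 3.
Then b[j+1] = b[j] + (-3j^2 − 7j − 2) = (-j^3 − 2j^2 + j − 3) + (-3j^2 − 7j − 2) = -j^3 − 5j^2 − 6j − 5,
and -(j+1)^3 − 2·(j+1)^2 + (j+1) − 3 = -j^3 − 5j^2 − 6j − 5.
Hence b[n] = -n^3 − 2n^2 + n − 3 for every n ≥ 1, by induction.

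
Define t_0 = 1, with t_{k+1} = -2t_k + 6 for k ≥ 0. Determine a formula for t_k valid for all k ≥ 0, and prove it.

Claim: t_k = -(-2)^k + 2.

Base case: t_0 = 1, and -(-2)^0 + 2 = -1 + 2 = 1.
Assume t_j = -(-2)^j + 2 for some j ≥ 0.
Then t_{j+1} = -2t_j + 6 = -2·(-(-2)^j + 2) + 6 = 2·(-2)^j − 4 + 6 = -(-2)^{j+1} + 2.
So the formula holds for j+1, and by induction t_k = -(-2)^k + 2 for all k ≥ 0.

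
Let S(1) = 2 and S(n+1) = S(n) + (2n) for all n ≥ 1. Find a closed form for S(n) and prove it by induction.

Claim: S(n) = n^2 − n + 2.

Base case: S(1) = 2, and 1^2 − 1 + 2 = 2.
Assume S(r) = r^2 − r + 2.
Then S(r+1) = S(r) + (2r) = (r^2 − r + 2) + (2r) = r^2 + r + 2,
and (r+1)^2 − (r+1) + 2 = r^2 + r + 2.
By induction, S(n) = n^2 − n + 2 for all n ≥ 1.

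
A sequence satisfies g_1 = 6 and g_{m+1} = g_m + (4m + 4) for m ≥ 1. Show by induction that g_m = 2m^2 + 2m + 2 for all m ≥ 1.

Base case: g_1 = 6, and 2·1^2 + 2·1 + 2 = 6.
Assume g_j = 2j^2 + 2j + 2.
Then g_{j+1} = g_j + (4j + 4) = (2j^2 + 2j + 2) + (4j + 4) = 2j^2 + 6j + 6,
and 2·(j+1)^2 + 2·(j+1) + 2 = 2j^2 + 6j + 6.
This completes the inductive step, so g_m = 2m^2 + 2m + 2 for all m ≥ 1.

g_m = 2m^2 + 2m + 2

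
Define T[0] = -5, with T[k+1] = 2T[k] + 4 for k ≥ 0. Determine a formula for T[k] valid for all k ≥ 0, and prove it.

Claim: T[k] = -2^k − 4.

Base case: T[0] = -5, and -2^0 − 4 = -1 − 4 = -5.
Assume T[m] = -2^m − 4 for some m ≥ 0.
Then T[m+1] = 2T[m] + 4 = 2·(-2^m − 4) + 4 = -2^{m+1} − 8 + 4 = -2^{m+1} − 4.
Hence T[k] = -2^k − 4 for every k ≥ 0, by induction.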